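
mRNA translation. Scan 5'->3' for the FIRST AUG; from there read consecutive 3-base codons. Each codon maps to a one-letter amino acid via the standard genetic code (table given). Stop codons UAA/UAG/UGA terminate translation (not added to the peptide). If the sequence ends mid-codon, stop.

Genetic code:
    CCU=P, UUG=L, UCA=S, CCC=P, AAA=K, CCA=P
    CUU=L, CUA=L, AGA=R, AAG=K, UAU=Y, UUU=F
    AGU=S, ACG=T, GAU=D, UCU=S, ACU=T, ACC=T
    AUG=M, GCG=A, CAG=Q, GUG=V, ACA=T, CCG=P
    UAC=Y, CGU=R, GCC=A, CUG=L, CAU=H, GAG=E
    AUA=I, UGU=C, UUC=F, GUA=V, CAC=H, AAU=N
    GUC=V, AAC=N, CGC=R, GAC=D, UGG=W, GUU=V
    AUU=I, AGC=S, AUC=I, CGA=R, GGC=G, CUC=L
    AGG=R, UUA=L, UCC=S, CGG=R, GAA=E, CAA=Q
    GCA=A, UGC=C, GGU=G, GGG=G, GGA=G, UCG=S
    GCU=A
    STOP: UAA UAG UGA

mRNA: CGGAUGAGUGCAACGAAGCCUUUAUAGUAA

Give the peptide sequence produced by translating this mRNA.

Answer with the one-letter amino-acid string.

Answer: MSATKPL

Derivation:
start AUG at pos 3
pos 3: AUG -> M; peptide=M
pos 6: AGU -> S; peptide=MS
pos 9: GCA -> A; peptide=MSA
pos 12: ACG -> T; peptide=MSAT
pos 15: AAG -> K; peptide=MSATK
pos 18: CCU -> P; peptide=MSATKP
pos 21: UUA -> L; peptide=MSATKPL
pos 24: UAG -> STOP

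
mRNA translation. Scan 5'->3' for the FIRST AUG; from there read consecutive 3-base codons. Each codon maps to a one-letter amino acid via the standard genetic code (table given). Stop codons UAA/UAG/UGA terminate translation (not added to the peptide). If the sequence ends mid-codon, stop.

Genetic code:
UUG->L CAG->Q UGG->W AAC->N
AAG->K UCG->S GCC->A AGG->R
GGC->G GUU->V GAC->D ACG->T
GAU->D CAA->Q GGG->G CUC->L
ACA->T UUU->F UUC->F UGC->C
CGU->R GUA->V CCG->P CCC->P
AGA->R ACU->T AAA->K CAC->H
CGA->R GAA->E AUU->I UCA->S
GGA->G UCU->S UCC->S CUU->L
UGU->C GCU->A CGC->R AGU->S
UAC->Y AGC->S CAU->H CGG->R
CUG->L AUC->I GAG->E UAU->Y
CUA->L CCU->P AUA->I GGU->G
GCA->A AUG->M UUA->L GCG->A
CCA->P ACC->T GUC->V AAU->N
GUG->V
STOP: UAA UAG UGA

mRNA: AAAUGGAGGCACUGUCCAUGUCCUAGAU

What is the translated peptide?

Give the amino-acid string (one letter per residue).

start AUG at pos 2
pos 2: AUG -> M; peptide=M
pos 5: GAG -> E; peptide=ME
pos 8: GCA -> A; peptide=MEA
pos 11: CUG -> L; peptide=MEAL
pos 14: UCC -> S; peptide=MEALS
pos 17: AUG -> M; peptide=MEALSM
pos 20: UCC -> S; peptide=MEALSMS
pos 23: UAG -> STOP

Answer: MEALSMS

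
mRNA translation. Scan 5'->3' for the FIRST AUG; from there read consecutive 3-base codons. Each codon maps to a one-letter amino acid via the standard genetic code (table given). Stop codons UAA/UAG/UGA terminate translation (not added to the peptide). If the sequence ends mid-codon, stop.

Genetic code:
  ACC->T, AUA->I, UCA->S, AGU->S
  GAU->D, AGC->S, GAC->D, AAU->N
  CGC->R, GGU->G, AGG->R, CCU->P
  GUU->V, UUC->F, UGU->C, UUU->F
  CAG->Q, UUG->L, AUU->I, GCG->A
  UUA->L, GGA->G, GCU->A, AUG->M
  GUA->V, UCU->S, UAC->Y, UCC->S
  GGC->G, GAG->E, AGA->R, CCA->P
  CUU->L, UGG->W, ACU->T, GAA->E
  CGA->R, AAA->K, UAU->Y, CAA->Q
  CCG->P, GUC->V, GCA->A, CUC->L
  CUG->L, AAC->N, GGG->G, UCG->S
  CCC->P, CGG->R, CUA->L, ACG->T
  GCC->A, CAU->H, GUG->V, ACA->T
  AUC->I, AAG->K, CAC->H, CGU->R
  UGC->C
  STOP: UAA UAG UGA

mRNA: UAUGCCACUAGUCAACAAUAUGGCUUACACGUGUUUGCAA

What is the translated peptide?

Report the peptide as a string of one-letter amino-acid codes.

start AUG at pos 1
pos 1: AUG -> M; peptide=M
pos 4: CCA -> P; peptide=MP
pos 7: CUA -> L; peptide=MPL
pos 10: GUC -> V; peptide=MPLV
pos 13: AAC -> N; peptide=MPLVN
pos 16: AAU -> N; peptide=MPLVNN
pos 19: AUG -> M; peptide=MPLVNNM
pos 22: GCU -> A; peptide=MPLVNNMA
pos 25: UAC -> Y; peptide=MPLVNNMAY
pos 28: ACG -> T; peptide=MPLVNNMAYT
pos 31: UGU -> C; peptide=MPLVNNMAYTC
pos 34: UUG -> L; peptide=MPLVNNMAYTCL
pos 37: CAA -> Q; peptide=MPLVNNMAYTCLQ
pos 40: only 0 nt remain (<3), stop (end of mRNA)

Answer: MPLVNNMAYTCLQ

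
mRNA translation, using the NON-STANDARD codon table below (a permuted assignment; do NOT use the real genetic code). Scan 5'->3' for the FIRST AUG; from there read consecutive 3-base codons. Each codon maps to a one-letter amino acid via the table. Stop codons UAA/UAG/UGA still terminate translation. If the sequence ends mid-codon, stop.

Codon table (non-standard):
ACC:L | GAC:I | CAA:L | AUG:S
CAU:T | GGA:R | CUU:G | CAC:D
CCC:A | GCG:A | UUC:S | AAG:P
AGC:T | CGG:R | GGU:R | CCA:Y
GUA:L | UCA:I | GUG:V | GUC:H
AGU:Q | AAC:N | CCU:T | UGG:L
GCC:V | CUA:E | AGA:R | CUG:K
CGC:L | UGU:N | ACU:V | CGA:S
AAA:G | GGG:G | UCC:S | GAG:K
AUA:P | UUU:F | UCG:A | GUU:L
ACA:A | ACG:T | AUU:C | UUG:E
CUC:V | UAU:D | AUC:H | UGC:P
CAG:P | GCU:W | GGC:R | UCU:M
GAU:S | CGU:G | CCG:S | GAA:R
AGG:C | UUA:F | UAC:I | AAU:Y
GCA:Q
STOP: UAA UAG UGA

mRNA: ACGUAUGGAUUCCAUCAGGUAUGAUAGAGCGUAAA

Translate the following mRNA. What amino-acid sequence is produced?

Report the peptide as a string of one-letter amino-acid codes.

start AUG at pos 4
pos 4: AUG -> S; peptide=S
pos 7: GAU -> S; peptide=SS
pos 10: UCC -> S; peptide=SSS
pos 13: AUC -> H; peptide=SSSH
pos 16: AGG -> C; peptide=SSSHC
pos 19: UAU -> D; peptide=SSSHCD
pos 22: GAU -> S; peptide=SSSHCDS
pos 25: AGA -> R; peptide=SSSHCDSR
pos 28: GCG -> A; peptide=SSSHCDSRA
pos 31: UAA -> STOP

Answer: SSSHCDSRA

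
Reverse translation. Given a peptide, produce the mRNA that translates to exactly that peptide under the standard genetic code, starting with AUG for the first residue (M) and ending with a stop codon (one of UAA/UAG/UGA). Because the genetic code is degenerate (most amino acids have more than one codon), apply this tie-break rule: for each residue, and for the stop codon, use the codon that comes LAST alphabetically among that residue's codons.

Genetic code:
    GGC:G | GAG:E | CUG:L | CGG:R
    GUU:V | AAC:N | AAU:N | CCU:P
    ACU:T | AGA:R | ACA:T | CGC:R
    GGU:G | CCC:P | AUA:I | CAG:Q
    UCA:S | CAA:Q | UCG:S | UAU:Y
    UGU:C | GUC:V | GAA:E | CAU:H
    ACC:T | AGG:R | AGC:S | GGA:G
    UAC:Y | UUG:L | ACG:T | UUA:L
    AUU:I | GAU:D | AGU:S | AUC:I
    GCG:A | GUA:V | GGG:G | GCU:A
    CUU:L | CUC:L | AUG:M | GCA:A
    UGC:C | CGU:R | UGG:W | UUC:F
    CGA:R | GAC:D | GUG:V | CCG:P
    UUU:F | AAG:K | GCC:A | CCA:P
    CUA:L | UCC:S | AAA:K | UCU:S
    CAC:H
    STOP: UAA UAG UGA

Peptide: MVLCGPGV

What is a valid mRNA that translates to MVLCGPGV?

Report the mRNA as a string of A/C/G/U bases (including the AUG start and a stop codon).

residue 1: M -> AUG (start codon)
residue 2: V codons sorted = GUA,GUC,GUG,GUU -> pick last = GUU
residue 3: L codons sorted = CUA,CUC,CUG,CUU,UUA,UUG -> pick last = UUG
residue 4: C codons sorted = UGC,UGU -> pick last = UGU
residue 5: G codons sorted = GGA,GGC,GGG,GGU -> pick last = GGU
residue 6: P codons sorted = CCA,CCC,CCG,CCU -> pick last = CCU
residue 7: G codons sorted = GGA,GGC,GGG,GGU -> pick last = GGU
residue 8: V codons sorted = GUA,GUC,GUG,GUU -> pick last = GUU
terminator: stop codons sorted = UAA,UAG,UGA -> pick last = UGA

Answer: mRNA: AUGGUUUUGUGUGGUCCUGGUGUUUGA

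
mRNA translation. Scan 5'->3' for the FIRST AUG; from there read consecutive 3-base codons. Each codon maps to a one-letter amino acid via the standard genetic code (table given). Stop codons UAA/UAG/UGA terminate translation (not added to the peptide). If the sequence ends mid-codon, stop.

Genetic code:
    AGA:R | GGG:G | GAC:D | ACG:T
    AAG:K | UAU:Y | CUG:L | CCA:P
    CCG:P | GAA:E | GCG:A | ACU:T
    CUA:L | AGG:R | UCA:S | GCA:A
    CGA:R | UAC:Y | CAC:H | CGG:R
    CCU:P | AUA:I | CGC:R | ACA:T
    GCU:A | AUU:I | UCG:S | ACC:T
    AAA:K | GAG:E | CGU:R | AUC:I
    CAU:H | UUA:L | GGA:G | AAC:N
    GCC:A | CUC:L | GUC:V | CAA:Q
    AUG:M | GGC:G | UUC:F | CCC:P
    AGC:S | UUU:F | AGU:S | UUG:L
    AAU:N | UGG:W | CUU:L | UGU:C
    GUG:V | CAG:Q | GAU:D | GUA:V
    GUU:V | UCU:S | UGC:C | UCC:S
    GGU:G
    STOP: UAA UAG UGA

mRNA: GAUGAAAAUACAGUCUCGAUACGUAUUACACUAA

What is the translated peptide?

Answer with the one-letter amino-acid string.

start AUG at pos 1
pos 1: AUG -> M; peptide=M
pos 4: AAA -> K; peptide=MK
pos 7: AUA -> I; peptide=MKI
pos 10: CAG -> Q; peptide=MKIQ
pos 13: UCU -> S; peptide=MKIQS
pos 16: CGA -> R; peptide=MKIQSR
pos 19: UAC -> Y; peptide=MKIQSRY
pos 22: GUA -> V; peptide=MKIQSRYV
pos 25: UUA -> L; peptide=MKIQSRYVL
pos 28: CAC -> H; peptide=MKIQSRYVLH
pos 31: UAA -> STOP

Answer: MKIQSRYVLH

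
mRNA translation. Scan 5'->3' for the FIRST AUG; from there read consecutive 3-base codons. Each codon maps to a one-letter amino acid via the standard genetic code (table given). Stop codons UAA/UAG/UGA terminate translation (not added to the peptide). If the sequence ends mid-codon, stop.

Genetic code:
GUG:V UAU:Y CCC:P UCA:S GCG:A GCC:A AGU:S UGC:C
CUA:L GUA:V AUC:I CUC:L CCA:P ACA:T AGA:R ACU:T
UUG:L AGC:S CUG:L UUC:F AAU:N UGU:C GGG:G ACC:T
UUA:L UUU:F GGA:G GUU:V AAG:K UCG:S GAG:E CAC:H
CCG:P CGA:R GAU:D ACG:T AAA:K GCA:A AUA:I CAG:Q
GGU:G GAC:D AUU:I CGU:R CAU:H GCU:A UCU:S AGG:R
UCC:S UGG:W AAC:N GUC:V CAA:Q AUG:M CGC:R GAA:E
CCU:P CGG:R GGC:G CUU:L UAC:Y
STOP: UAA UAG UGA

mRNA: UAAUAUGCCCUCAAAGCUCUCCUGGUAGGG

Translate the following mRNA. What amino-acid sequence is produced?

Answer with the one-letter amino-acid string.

start AUG at pos 4
pos 4: AUG -> M; peptide=M
pos 7: CCC -> P; peptide=MP
pos 10: UCA -> S; peptide=MPS
pos 13: AAG -> K; peptide=MPSK
pos 16: CUC -> L; peptide=MPSKL
pos 19: UCC -> S; peptide=MPSKLS
pos 22: UGG -> W; peptide=MPSKLSW
pos 25: UAG -> STOP

Answer: MPSKLSW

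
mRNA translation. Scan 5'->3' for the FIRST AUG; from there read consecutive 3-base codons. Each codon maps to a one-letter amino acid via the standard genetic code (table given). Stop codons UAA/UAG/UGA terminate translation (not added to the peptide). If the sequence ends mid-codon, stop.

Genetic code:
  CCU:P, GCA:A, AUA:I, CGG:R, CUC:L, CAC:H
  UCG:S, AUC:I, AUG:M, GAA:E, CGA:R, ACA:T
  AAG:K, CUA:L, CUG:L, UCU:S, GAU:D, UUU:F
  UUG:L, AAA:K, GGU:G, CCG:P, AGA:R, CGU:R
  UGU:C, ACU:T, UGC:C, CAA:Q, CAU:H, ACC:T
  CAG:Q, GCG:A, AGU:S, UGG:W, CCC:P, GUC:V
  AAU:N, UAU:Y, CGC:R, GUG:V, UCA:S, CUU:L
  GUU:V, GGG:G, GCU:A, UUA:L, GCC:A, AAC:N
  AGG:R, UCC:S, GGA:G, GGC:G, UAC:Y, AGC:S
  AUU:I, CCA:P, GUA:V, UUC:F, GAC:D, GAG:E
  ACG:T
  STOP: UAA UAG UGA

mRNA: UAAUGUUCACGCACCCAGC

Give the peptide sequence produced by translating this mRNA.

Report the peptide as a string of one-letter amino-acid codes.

start AUG at pos 2
pos 2: AUG -> M; peptide=M
pos 5: UUC -> F; peptide=MF
pos 8: ACG -> T; peptide=MFT
pos 11: CAC -> H; peptide=MFTH
pos 14: CCA -> P; peptide=MFTHP
pos 17: only 2 nt remain (<3), stop (end of mRNA)

Answer: MFTHP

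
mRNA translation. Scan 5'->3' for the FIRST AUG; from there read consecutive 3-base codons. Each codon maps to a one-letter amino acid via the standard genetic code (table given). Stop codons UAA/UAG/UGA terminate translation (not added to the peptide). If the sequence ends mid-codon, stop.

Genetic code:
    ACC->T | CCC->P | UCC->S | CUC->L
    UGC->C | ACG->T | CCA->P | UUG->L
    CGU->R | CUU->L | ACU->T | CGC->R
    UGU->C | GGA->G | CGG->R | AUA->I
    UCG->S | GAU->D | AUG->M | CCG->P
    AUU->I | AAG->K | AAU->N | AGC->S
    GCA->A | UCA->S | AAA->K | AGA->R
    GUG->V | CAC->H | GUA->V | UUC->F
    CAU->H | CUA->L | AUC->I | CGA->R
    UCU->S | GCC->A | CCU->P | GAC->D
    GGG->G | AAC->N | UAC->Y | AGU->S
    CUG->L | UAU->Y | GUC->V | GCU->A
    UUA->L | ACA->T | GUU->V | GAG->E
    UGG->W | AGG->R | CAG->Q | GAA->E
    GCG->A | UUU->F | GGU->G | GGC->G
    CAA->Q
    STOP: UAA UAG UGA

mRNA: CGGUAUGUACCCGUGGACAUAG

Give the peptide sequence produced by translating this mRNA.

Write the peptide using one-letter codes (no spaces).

Answer: MYPWT

Derivation:
start AUG at pos 4
pos 4: AUG -> M; peptide=M
pos 7: UAC -> Y; peptide=MY
pos 10: CCG -> P; peptide=MYP
pos 13: UGG -> W; peptide=MYPW
pos 16: ACA -> T; peptide=MYPWT
pos 19: UAG -> STOP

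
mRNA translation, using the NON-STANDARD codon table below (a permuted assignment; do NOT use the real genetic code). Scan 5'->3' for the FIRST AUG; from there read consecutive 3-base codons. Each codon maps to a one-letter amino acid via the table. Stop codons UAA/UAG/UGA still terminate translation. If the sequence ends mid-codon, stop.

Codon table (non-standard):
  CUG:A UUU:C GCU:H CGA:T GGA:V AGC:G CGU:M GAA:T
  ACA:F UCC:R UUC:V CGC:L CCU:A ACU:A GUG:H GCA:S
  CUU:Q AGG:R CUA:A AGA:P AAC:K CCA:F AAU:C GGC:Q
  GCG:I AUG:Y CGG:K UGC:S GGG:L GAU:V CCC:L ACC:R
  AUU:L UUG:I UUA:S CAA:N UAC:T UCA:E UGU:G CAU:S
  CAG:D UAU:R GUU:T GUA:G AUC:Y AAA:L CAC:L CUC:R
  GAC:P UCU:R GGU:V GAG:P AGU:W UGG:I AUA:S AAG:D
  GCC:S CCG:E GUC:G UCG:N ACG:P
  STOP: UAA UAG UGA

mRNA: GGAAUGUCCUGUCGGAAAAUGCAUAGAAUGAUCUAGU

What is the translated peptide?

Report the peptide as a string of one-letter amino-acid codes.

Answer: YRGKLYSPYY

Derivation:
start AUG at pos 3
pos 3: AUG -> Y; peptide=Y
pos 6: UCC -> R; peptide=YR
pos 9: UGU -> G; peptide=YRG
pos 12: CGG -> K; peptide=YRGK
pos 15: AAA -> L; peptide=YRGKL
pos 18: AUG -> Y; peptide=YRGKLY
pos 21: CAU -> S; peptide=YRGKLYS
pos 24: AGA -> P; peptide=YRGKLYSP
pos 27: AUG -> Y; peptide=YRGKLYSPY
pos 30: AUC -> Y; peptide=YRGKLYSPYY
pos 33: UAG -> STOP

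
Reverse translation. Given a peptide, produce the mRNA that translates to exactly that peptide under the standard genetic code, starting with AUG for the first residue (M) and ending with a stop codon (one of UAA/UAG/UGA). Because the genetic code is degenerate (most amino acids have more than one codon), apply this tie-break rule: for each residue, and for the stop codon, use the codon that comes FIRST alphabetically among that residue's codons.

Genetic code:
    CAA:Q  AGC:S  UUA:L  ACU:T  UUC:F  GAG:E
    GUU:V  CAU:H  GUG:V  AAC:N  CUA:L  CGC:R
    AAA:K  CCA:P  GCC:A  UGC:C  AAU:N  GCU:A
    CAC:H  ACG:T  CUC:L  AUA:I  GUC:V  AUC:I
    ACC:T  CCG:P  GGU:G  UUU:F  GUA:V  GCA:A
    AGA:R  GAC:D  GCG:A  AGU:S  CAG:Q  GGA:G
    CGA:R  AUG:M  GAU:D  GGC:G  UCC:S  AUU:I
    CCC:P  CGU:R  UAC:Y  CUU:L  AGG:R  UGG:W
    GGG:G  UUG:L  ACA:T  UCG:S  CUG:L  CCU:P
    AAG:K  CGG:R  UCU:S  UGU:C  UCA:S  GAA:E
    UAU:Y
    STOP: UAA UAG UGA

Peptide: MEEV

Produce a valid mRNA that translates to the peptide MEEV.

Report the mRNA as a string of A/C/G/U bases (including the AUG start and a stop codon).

residue 1: M -> AUG (start codon)
residue 2: E codons sorted = GAA,GAG -> pick first = GAA
residue 3: E codons sorted = GAA,GAG -> pick first = GAA
residue 4: V codons sorted = GUA,GUC,GUG,GUU -> pick first = GUA
terminator: stop codons sorted = UAA,UAG,UGA -> pick first = UAA

Answer: mRNA: AUGGAAGAAGUAUAA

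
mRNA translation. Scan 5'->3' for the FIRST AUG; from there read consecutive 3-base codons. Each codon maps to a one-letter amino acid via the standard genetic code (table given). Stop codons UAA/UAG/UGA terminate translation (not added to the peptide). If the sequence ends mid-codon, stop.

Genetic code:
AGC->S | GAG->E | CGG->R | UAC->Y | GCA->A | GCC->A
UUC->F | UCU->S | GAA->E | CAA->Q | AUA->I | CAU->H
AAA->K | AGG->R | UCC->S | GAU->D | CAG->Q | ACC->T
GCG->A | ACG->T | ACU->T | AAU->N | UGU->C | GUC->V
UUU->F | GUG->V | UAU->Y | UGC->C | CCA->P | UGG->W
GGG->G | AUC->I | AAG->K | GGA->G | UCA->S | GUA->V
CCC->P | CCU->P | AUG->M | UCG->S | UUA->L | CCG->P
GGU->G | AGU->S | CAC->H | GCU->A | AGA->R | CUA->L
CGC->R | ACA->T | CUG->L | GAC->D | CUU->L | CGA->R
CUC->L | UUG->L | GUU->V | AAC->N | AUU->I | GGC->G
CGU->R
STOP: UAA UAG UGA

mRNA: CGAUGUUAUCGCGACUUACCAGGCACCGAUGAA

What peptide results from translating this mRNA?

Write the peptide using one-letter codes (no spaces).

start AUG at pos 2
pos 2: AUG -> M; peptide=M
pos 5: UUA -> L; peptide=ML
pos 8: UCG -> S; peptide=MLS
pos 11: CGA -> R; peptide=MLSR
pos 14: CUU -> L; peptide=MLSRL
pos 17: ACC -> T; peptide=MLSRLT
pos 20: AGG -> R; peptide=MLSRLTR
pos 23: CAC -> H; peptide=MLSRLTRH
pos 26: CGA -> R; peptide=MLSRLTRHR
pos 29: UGA -> STOP

Answer: MLSRLTRHR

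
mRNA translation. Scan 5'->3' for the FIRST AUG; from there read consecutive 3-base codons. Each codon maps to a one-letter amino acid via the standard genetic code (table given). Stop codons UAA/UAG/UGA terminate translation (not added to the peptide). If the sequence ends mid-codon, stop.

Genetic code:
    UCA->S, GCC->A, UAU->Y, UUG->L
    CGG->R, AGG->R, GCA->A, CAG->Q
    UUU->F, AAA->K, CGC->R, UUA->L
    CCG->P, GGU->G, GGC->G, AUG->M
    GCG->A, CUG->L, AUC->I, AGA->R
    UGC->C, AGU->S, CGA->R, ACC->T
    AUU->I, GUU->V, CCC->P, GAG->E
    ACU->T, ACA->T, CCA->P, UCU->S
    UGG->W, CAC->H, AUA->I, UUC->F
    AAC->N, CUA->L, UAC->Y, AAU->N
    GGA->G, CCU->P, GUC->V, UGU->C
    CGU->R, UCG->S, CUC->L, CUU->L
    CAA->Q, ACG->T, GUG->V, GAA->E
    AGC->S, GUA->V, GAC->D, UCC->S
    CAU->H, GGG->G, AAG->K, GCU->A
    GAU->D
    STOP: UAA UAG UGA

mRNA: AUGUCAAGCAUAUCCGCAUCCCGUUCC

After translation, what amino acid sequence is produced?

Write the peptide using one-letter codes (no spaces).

start AUG at pos 0
pos 0: AUG -> M; peptide=M
pos 3: UCA -> S; peptide=MS
pos 6: AGC -> S; peptide=MSS
pos 9: AUA -> I; peptide=MSSI
pos 12: UCC -> S; peptide=MSSIS
pos 15: GCA -> A; peptide=MSSISA
pos 18: UCC -> S; peptide=MSSISAS
pos 21: CGU -> R; peptide=MSSISASR
pos 24: UCC -> S; peptide=MSSISASRS
pos 27: only 0 nt remain (<3), stop (end of mRNA)

Answer: MSSISASRS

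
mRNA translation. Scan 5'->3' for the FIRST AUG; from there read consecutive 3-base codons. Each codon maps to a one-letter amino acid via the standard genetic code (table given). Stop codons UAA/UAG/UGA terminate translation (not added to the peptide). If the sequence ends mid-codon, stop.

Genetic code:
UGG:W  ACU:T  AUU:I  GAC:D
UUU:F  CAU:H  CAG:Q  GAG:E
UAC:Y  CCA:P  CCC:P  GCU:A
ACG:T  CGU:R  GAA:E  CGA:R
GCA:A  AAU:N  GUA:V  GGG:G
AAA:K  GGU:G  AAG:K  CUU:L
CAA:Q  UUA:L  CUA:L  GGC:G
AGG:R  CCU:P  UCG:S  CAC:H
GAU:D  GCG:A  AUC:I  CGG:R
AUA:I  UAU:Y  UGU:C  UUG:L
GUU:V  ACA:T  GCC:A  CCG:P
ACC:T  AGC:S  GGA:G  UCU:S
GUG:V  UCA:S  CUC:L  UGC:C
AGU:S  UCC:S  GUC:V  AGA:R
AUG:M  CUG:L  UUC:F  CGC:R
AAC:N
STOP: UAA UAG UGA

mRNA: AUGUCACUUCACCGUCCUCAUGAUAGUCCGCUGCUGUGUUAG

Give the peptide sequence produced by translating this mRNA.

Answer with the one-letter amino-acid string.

start AUG at pos 0
pos 0: AUG -> M; peptide=M
pos 3: UCA -> S; peptide=MS
pos 6: CUU -> L; peptide=MSL
pos 9: CAC -> H; peptide=MSLH
pos 12: CGU -> R; peptide=MSLHR
pos 15: CCU -> P; peptide=MSLHRP
pos 18: CAU -> H; peptide=MSLHRPH
pos 21: GAU -> D; peptide=MSLHRPHD
pos 24: AGU -> S; peptide=MSLHRPHDS
pos 27: CCG -> P; peptide=MSLHRPHDSP
pos 30: CUG -> L; peptide=MSLHRPHDSPL
pos 33: CUG -> L; peptide=MSLHRPHDSPLL
pos 36: UGU -> C; peptide=MSLHRPHDSPLLC
pos 39: UAG -> STOP

Answer: MSLHRPHDSPLLC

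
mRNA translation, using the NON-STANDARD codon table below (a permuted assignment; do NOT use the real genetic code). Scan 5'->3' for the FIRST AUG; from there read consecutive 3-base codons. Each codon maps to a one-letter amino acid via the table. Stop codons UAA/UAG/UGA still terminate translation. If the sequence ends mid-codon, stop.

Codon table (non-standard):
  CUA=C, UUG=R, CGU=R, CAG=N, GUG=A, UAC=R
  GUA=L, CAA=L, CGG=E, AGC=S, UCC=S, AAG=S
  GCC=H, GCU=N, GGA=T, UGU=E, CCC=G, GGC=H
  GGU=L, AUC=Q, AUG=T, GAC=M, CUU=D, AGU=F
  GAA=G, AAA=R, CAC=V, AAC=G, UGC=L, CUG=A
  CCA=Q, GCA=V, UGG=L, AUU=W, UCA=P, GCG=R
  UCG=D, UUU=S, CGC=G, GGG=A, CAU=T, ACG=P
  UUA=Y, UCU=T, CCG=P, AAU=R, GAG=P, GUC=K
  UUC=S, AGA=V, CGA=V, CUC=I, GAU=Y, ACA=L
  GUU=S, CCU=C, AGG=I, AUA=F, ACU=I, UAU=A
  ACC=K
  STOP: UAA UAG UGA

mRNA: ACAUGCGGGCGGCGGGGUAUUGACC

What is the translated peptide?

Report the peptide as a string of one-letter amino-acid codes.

start AUG at pos 2
pos 2: AUG -> T; peptide=T
pos 5: CGG -> E; peptide=TE
pos 8: GCG -> R; peptide=TER
pos 11: GCG -> R; peptide=TERR
pos 14: GGG -> A; peptide=TERRA
pos 17: UAU -> A; peptide=TERRAA
pos 20: UGA -> STOP

Answer: TERRAA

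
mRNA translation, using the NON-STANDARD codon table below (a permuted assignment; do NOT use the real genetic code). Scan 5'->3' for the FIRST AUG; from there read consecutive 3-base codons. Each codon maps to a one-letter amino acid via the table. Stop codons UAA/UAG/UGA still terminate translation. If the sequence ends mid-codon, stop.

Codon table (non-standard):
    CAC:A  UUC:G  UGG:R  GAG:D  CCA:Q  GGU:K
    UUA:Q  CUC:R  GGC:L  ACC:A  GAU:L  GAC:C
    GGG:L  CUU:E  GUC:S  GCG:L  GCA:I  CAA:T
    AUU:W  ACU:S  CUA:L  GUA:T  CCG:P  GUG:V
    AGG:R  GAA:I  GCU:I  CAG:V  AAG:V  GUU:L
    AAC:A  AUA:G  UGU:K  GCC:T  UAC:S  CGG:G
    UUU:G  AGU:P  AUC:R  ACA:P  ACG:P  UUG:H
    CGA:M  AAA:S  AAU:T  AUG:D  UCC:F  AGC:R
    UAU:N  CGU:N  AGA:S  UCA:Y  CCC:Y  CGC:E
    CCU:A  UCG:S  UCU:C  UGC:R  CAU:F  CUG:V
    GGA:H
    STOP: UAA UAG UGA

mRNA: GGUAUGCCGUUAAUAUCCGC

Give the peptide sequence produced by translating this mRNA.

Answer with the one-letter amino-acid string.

Answer: DPQGF

Derivation:
start AUG at pos 3
pos 3: AUG -> D; peptide=D
pos 6: CCG -> P; peptide=DP
pos 9: UUA -> Q; peptide=DPQ
pos 12: AUA -> G; peptide=DPQG
pos 15: UCC -> F; peptide=DPQGF
pos 18: only 2 nt remain (<3), stop (end of mRNA)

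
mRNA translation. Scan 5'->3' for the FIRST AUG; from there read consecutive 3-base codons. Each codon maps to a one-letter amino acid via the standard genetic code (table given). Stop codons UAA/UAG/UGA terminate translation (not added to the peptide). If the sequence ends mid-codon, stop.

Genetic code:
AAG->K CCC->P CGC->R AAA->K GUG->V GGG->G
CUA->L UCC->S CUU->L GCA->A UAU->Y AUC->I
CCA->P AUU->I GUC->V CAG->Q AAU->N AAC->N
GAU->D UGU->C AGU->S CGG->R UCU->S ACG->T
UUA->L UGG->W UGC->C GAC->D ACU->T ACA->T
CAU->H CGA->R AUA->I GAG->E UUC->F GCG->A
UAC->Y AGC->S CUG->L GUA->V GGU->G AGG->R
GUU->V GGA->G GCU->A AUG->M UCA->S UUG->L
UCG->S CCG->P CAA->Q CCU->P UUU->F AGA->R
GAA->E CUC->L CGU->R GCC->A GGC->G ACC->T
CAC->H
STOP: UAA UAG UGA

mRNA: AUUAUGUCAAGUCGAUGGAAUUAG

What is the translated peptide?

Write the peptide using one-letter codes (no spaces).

Answer: MSSRWN

Derivation:
start AUG at pos 3
pos 3: AUG -> M; peptide=M
pos 6: UCA -> S; peptide=MS
pos 9: AGU -> S; peptide=MSS
pos 12: CGA -> R; peptide=MSSR
pos 15: UGG -> W; peptide=MSSRW
pos 18: AAU -> N; peptide=MSSRWN
pos 21: UAG -> STOP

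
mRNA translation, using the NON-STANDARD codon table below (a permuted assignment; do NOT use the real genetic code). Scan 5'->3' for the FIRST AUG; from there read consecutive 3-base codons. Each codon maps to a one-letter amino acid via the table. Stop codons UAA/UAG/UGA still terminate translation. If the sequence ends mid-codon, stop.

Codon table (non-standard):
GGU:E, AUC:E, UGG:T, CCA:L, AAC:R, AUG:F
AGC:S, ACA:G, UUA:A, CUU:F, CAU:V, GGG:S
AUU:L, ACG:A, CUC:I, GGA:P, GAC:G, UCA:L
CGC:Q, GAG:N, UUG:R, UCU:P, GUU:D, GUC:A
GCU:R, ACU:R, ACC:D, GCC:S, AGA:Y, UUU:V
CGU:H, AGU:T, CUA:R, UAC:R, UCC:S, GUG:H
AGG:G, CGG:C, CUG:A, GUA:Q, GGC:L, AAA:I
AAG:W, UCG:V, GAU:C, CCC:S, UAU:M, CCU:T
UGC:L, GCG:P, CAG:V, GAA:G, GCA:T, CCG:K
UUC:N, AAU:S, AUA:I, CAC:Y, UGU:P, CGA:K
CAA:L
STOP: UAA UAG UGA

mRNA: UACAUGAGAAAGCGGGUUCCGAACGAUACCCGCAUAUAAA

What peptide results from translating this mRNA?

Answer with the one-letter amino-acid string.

Answer: FYWCDKRCDQI

Derivation:
start AUG at pos 3
pos 3: AUG -> F; peptide=F
pos 6: AGA -> Y; peptide=FY
pos 9: AAG -> W; peptide=FYW
pos 12: CGG -> C; peptide=FYWC
pos 15: GUU -> D; peptide=FYWCD
pos 18: CCG -> K; peptide=FYWCDK
pos 21: AAC -> R; peptide=FYWCDKR
pos 24: GAU -> C; peptide=FYWCDKRC
pos 27: ACC -> D; peptide=FYWCDKRCD
pos 30: CGC -> Q; peptide=FYWCDKRCDQ
pos 33: AUA -> I; peptide=FYWCDKRCDQI
pos 36: UAA -> STOP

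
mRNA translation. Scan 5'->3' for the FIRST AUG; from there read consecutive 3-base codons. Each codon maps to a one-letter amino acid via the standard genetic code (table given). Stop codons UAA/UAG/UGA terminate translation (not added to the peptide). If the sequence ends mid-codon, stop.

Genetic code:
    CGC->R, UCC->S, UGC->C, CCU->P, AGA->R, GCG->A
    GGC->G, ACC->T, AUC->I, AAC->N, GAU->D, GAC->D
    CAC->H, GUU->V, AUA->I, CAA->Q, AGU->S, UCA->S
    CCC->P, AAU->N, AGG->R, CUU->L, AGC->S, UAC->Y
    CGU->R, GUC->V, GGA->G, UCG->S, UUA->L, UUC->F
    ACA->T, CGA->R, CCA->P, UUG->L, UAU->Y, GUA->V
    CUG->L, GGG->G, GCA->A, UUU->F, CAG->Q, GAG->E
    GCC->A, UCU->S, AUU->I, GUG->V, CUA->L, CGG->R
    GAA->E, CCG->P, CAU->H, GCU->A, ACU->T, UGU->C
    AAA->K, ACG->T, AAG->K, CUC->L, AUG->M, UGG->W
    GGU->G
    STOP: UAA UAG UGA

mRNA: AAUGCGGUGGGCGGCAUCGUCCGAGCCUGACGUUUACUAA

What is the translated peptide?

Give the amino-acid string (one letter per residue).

Answer: MRWAASSEPDVY

Derivation:
start AUG at pos 1
pos 1: AUG -> M; peptide=M
pos 4: CGG -> R; peptide=MR
pos 7: UGG -> W; peptide=MRW
pos 10: GCG -> A; peptide=MRWA
pos 13: GCA -> A; peptide=MRWAA
pos 16: UCG -> S; peptide=MRWAAS
pos 19: UCC -> S; peptide=MRWAASS
pos 22: GAG -> E; peptide=MRWAASSE
pos 25: CCU -> P; peptide=MRWAASSEP
pos 28: GAC -> D; peptide=MRWAASSEPD
pos 31: GUU -> V; peptide=MRWAASSEPDV
pos 34: UAC -> Y; peptide=MRWAASSEPDVY
pos 37: UAA -> STOP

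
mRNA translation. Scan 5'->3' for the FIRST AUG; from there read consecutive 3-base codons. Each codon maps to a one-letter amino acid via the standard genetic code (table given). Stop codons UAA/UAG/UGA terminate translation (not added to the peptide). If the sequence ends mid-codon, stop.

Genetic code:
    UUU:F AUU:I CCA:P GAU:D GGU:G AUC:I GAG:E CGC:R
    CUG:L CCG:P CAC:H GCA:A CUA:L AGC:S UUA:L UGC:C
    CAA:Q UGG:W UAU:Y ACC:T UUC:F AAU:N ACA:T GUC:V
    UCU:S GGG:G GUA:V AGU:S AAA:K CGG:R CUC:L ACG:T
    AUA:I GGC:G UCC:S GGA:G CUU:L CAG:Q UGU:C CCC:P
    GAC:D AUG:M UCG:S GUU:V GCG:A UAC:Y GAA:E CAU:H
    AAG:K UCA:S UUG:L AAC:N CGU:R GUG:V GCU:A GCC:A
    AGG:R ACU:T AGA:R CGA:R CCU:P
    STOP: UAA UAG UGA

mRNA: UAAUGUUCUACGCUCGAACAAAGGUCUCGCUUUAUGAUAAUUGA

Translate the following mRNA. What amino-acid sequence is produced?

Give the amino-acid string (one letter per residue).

start AUG at pos 2
pos 2: AUG -> M; peptide=M
pos 5: UUC -> F; peptide=MF
pos 8: UAC -> Y; peptide=MFY
pos 11: GCU -> A; peptide=MFYA
pos 14: CGA -> R; peptide=MFYAR
pos 17: ACA -> T; peptide=MFYART
pos 20: AAG -> K; peptide=MFYARTK
pos 23: GUC -> V; peptide=MFYARTKV
pos 26: UCG -> S; peptide=MFYARTKVS
pos 29: CUU -> L; peptide=MFYARTKVSL
pos 32: UAU -> Y; peptide=MFYARTKVSLY
pos 35: GAU -> D; peptide=MFYARTKVSLYD
pos 38: AAU -> N; peptide=MFYARTKVSLYDN
pos 41: UGA -> STOP

Answer: MFYARTKVSLYDN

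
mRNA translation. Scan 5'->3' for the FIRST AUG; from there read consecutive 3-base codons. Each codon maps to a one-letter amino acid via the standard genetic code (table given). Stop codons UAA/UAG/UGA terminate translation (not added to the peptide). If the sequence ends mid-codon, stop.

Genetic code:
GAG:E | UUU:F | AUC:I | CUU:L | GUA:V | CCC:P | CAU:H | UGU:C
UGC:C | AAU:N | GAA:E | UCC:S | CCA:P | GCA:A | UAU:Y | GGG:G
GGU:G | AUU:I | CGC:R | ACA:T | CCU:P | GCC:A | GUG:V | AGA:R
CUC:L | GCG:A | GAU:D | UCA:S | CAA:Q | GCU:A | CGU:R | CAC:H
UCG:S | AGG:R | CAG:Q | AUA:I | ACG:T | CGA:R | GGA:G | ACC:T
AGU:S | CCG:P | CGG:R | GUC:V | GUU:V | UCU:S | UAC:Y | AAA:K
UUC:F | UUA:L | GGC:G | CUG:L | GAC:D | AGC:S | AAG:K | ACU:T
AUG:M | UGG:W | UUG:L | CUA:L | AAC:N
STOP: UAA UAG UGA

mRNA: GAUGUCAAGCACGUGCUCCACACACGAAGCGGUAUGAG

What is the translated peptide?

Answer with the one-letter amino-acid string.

Answer: MSSTCSTHEAV

Derivation:
start AUG at pos 1
pos 1: AUG -> M; peptide=M
pos 4: UCA -> S; peptide=MS
pos 7: AGC -> S; peptide=MSS
pos 10: ACG -> T; peptide=MSST
pos 13: UGC -> C; peptide=MSSTC
pos 16: UCC -> S; peptide=MSSTCS
pos 19: ACA -> T; peptide=MSSTCST
pos 22: CAC -> H; peptide=MSSTCSTH
pos 25: GAA -> E; peptide=MSSTCSTHE
pos 28: GCG -> A; peptide=MSSTCSTHEA
pos 31: GUA -> V; peptide=MSSTCSTHEAV
pos 34: UGA -> STOP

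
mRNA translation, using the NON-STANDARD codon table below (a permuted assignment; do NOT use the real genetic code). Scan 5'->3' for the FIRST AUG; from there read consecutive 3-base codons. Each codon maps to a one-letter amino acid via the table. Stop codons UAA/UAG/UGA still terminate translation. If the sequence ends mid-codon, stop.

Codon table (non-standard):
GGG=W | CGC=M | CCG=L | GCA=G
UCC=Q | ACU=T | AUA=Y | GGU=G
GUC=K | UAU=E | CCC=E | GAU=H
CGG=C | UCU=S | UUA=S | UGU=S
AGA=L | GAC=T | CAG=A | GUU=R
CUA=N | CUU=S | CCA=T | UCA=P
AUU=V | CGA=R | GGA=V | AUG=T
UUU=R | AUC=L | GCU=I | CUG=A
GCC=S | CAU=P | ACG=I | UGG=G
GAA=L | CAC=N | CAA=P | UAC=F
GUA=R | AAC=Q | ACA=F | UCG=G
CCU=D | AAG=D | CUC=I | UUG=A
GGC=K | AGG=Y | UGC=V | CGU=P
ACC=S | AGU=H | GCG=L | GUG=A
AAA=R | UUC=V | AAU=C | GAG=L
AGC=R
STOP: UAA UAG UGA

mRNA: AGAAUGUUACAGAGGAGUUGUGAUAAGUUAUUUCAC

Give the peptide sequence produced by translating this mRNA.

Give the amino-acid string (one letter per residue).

Answer: TSAYHSHDSRN

Derivation:
start AUG at pos 3
pos 3: AUG -> T; peptide=T
pos 6: UUA -> S; peptide=TS
pos 9: CAG -> A; peptide=TSA
pos 12: AGG -> Y; peptide=TSAY
pos 15: AGU -> H; peptide=TSAYH
pos 18: UGU -> S; peptide=TSAYHS
pos 21: GAU -> H; peptide=TSAYHSH
pos 24: AAG -> D; peptide=TSAYHSHD
pos 27: UUA -> S; peptide=TSAYHSHDS
pos 30: UUU -> R; peptide=TSAYHSHDSR
pos 33: CAC -> N; peptide=TSAYHSHDSRN
pos 36: only 0 nt remain (<3), stop (end of mRNA)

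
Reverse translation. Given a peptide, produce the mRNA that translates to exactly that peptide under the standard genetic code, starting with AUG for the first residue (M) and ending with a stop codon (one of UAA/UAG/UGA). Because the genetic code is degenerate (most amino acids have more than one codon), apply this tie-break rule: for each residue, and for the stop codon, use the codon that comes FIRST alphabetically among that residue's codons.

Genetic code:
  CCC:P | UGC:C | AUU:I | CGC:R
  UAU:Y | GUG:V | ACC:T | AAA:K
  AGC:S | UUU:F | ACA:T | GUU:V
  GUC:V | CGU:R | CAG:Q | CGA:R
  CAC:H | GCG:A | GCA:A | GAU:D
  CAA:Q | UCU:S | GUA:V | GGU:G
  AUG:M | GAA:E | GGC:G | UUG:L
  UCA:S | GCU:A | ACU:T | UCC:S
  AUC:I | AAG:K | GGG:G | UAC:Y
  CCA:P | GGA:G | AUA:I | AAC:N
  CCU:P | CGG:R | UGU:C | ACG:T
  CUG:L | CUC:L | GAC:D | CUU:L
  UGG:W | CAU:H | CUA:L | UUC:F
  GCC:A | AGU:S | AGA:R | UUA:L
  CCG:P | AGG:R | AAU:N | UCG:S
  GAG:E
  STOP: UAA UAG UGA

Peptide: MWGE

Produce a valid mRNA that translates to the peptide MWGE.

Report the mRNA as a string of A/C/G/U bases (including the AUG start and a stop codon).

Answer: mRNA: AUGUGGGGAGAAUAA

Derivation:
residue 1: M -> AUG (start codon)
residue 2: W -> UGG (only codon)
residue 3: G codons sorted = GGA,GGC,GGG,GGU -> pick first = GGA
residue 4: E codons sorted = GAA,GAG -> pick first = GAA
terminator: stop codons sorted = UAA,UAG,UGA -> pick first = UAA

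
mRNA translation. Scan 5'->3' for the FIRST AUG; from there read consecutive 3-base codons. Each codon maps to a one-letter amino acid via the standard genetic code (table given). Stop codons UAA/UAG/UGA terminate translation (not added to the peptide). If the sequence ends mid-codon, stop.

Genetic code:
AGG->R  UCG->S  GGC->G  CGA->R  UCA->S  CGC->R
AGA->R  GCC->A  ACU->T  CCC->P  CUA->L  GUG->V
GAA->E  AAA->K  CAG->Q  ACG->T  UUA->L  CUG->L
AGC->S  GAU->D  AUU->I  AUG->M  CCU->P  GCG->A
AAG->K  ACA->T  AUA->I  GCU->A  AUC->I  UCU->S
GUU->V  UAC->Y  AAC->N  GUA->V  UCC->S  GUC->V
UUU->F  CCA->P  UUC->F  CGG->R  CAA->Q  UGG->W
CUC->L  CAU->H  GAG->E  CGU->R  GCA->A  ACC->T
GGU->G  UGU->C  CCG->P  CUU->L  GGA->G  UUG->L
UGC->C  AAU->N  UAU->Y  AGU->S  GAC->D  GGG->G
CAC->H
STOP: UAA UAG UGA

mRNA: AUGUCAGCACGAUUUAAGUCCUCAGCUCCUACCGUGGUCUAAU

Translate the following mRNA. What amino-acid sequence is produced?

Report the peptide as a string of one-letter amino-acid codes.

start AUG at pos 0
pos 0: AUG -> M; peptide=M
pos 3: UCA -> S; peptide=MS
pos 6: GCA -> A; peptide=MSA
pos 9: CGA -> R; peptide=MSAR
pos 12: UUU -> F; peptide=MSARF
pos 15: AAG -> K; peptide=MSARFK
pos 18: UCC -> S; peptide=MSARFKS
pos 21: UCA -> S; peptide=MSARFKSS
pos 24: GCU -> A; peptide=MSARFKSSA
pos 27: CCU -> P; peptide=MSARFKSSAP
pos 30: ACC -> T; peptide=MSARFKSSAPT
pos 33: GUG -> V; peptide=MSARFKSSAPTV
pos 36: GUC -> V; peptide=MSARFKSSAPTVV
pos 39: UAA -> STOP

Answer: MSARFKSSAPTVV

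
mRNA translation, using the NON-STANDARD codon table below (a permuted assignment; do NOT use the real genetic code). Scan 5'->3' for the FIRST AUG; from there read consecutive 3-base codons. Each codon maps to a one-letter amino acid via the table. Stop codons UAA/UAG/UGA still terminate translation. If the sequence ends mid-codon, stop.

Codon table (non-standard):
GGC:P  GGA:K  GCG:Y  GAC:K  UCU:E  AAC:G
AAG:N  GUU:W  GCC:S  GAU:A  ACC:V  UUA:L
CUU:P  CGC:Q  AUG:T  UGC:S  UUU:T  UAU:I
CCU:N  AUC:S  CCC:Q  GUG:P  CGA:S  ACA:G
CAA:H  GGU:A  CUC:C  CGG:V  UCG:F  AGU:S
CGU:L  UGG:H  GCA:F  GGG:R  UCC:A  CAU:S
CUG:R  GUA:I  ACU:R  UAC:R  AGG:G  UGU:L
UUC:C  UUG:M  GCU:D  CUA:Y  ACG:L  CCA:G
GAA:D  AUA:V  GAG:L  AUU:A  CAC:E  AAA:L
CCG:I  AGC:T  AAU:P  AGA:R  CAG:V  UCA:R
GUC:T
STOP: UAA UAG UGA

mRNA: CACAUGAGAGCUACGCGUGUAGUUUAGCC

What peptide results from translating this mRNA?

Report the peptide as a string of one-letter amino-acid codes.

start AUG at pos 3
pos 3: AUG -> T; peptide=T
pos 6: AGA -> R; peptide=TR
pos 9: GCU -> D; peptide=TRD
pos 12: ACG -> L; peptide=TRDL
pos 15: CGU -> L; peptide=TRDLL
pos 18: GUA -> I; peptide=TRDLLI
pos 21: GUU -> W; peptide=TRDLLIW
pos 24: UAG -> STOP

Answer: TRDLLIW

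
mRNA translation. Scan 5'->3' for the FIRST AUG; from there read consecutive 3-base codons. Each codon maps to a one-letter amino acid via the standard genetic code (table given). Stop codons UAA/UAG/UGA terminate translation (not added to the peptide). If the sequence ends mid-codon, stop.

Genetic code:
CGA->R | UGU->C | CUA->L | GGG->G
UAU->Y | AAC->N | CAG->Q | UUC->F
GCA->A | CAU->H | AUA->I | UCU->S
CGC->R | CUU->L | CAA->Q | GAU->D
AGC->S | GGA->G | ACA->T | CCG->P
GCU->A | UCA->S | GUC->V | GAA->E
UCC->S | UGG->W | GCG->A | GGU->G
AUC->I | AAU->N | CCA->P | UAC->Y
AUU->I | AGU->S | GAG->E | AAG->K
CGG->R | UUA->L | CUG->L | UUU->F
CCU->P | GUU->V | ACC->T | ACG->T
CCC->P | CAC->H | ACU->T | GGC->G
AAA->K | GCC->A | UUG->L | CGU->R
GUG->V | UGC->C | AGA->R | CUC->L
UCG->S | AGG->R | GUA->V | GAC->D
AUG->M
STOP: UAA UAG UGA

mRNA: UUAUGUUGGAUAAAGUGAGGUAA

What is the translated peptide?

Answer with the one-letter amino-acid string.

start AUG at pos 2
pos 2: AUG -> M; peptide=M
pos 5: UUG -> L; peptide=ML
pos 8: GAU -> D; peptide=MLD
pos 11: AAA -> K; peptide=MLDK
pos 14: GUG -> V; peptide=MLDKV
pos 17: AGG -> R; peptide=MLDKVR
pos 20: UAA -> STOP

Answer: MLDKVR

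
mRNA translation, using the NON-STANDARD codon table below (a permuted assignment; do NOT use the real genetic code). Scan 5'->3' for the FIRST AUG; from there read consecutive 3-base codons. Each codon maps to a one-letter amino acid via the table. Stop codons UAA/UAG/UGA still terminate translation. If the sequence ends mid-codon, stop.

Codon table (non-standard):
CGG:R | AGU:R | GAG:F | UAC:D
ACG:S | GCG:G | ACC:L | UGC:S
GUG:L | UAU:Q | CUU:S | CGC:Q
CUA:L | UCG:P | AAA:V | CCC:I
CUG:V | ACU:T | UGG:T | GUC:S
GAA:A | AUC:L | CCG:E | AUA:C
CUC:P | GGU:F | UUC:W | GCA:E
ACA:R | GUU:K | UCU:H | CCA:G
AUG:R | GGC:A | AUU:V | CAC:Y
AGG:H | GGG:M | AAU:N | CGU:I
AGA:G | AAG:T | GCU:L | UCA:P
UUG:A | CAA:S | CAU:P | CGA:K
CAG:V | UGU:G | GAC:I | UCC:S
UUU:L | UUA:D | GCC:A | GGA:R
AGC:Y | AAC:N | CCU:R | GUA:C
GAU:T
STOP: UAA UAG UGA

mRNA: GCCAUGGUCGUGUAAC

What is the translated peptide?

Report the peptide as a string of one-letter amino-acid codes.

start AUG at pos 3
pos 3: AUG -> R; peptide=R
pos 6: GUC -> S; peptide=RS
pos 9: GUG -> L; peptide=RSL
pos 12: UAA -> STOP

Answer: RSL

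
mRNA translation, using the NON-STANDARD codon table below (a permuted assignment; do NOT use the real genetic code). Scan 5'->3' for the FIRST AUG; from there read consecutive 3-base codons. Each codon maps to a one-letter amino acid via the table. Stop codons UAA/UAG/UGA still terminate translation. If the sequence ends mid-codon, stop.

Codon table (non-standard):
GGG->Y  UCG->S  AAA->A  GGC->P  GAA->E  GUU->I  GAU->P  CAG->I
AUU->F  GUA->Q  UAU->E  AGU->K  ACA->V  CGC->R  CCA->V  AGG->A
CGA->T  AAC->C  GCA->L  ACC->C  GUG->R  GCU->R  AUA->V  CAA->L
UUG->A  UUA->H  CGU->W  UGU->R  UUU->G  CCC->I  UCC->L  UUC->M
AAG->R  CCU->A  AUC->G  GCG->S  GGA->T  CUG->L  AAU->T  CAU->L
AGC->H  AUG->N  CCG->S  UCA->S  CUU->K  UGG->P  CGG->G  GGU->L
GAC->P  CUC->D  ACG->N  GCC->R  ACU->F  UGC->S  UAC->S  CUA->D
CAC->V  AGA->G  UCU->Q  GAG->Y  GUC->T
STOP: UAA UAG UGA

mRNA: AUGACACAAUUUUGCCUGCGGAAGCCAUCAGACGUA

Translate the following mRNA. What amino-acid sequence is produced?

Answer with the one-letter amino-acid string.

start AUG at pos 0
pos 0: AUG -> N; peptide=N
pos 3: ACA -> V; peptide=NV
pos 6: CAA -> L; peptide=NVL
pos 9: UUU -> G; peptide=NVLG
pos 12: UGC -> S; peptide=NVLGS
pos 15: CUG -> L; peptide=NVLGSL
pos 18: CGG -> G; peptide=NVLGSLG
pos 21: AAG -> R; peptide=NVLGSLGR
pos 24: CCA -> V; peptide=NVLGSLGRV
pos 27: UCA -> S; peptide=NVLGSLGRVS
pos 30: GAC -> P; peptide=NVLGSLGRVSP
pos 33: GUA -> Q; peptide=NVLGSLGRVSPQ
pos 36: only 0 nt remain (<3), stop (end of mRNA)

Answer: NVLGSLGRVSPQ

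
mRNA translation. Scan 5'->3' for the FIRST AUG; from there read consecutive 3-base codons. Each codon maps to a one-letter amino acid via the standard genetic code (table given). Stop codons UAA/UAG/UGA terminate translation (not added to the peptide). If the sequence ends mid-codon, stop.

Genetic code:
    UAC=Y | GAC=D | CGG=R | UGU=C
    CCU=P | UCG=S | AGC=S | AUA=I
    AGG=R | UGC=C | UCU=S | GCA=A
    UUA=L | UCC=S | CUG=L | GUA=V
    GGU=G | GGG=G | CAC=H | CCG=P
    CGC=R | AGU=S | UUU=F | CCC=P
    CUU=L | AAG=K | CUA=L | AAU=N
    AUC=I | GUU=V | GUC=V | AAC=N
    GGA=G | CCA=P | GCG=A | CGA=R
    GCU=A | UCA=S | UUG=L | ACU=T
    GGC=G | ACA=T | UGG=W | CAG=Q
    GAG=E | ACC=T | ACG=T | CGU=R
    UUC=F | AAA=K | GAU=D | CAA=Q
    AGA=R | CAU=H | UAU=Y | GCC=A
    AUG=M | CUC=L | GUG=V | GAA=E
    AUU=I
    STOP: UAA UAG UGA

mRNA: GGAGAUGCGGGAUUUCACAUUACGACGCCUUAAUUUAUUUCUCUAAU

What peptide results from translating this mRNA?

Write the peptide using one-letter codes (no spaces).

start AUG at pos 4
pos 4: AUG -> M; peptide=M
pos 7: CGG -> R; peptide=MR
pos 10: GAU -> D; peptide=MRD
pos 13: UUC -> F; peptide=MRDF
pos 16: ACA -> T; peptide=MRDFT
pos 19: UUA -> L; peptide=MRDFTL
pos 22: CGA -> R; peptide=MRDFTLR
pos 25: CGC -> R; peptide=MRDFTLRR
pos 28: CUU -> L; peptide=MRDFTLRRL
pos 31: AAU -> N; peptide=MRDFTLRRLN
pos 34: UUA -> L; peptide=MRDFTLRRLNL
pos 37: UUU -> F; peptide=MRDFTLRRLNLF
pos 40: CUC -> L; peptide=MRDFTLRRLNLFL
pos 43: UAA -> STOP

Answer: MRDFTLRRLNLFL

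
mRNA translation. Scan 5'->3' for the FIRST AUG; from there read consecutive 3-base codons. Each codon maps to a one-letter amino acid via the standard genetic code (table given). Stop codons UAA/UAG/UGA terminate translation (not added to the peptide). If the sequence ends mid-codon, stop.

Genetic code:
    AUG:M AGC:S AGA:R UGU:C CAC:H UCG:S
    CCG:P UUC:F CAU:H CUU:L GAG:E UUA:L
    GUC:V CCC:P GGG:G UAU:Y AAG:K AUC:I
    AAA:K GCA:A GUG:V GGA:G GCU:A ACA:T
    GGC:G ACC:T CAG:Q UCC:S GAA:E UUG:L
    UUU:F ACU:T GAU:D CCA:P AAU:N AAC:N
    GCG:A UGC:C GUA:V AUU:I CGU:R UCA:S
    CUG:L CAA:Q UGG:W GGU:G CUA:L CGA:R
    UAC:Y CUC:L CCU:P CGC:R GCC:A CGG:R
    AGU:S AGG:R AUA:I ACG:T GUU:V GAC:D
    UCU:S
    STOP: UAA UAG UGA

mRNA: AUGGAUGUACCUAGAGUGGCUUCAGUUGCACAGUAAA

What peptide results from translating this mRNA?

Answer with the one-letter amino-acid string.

Answer: MDVPRVASVAQ

Derivation:
start AUG at pos 0
pos 0: AUG -> M; peptide=M
pos 3: GAU -> D; peptide=MD
pos 6: GUA -> V; peptide=MDV
pos 9: CCU -> P; peptide=MDVP
pos 12: AGA -> R; peptide=MDVPR
pos 15: GUG -> V; peptide=MDVPRV
pos 18: GCU -> A; peptide=MDVPRVA
pos 21: UCA -> S; peptide=MDVPRVAS
pos 24: GUU -> V; peptide=MDVPRVASV
pos 27: GCA -> A; peptide=MDVPRVASVA
pos 30: CAG -> Q; peptide=MDVPRVASVAQ
pos 33: UAA -> STOP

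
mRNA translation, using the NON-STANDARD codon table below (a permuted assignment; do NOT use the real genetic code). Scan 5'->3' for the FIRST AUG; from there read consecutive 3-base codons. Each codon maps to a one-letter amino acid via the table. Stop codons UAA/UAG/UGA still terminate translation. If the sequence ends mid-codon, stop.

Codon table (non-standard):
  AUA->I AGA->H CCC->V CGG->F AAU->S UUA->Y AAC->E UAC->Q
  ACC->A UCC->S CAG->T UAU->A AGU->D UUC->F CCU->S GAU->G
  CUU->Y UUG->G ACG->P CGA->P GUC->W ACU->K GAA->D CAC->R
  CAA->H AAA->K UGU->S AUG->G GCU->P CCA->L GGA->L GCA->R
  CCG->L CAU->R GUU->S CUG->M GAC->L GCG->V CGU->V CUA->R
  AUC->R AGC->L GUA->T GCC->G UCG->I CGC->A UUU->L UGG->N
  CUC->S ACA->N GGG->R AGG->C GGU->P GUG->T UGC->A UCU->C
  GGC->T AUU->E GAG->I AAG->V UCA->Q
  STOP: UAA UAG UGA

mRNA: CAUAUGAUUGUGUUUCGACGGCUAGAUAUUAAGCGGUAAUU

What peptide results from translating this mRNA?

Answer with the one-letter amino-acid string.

Answer: GETLPFRGEVF

Derivation:
start AUG at pos 3
pos 3: AUG -> G; peptide=G
pos 6: AUU -> E; peptide=GE
pos 9: GUG -> T; peptide=GET
pos 12: UUU -> L; peptide=GETL
pos 15: CGA -> P; peptide=GETLP
pos 18: CGG -> F; peptide=GETLPF
pos 21: CUA -> R; peptide=GETLPFR
pos 24: GAU -> G; peptide=GETLPFRG
pos 27: AUU -> E; peptide=GETLPFRGE
pos 30: AAG -> V; peptide=GETLPFRGEV
pos 33: CGG -> F; peptide=GETLPFRGEVF
pos 36: UAA -> STOP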